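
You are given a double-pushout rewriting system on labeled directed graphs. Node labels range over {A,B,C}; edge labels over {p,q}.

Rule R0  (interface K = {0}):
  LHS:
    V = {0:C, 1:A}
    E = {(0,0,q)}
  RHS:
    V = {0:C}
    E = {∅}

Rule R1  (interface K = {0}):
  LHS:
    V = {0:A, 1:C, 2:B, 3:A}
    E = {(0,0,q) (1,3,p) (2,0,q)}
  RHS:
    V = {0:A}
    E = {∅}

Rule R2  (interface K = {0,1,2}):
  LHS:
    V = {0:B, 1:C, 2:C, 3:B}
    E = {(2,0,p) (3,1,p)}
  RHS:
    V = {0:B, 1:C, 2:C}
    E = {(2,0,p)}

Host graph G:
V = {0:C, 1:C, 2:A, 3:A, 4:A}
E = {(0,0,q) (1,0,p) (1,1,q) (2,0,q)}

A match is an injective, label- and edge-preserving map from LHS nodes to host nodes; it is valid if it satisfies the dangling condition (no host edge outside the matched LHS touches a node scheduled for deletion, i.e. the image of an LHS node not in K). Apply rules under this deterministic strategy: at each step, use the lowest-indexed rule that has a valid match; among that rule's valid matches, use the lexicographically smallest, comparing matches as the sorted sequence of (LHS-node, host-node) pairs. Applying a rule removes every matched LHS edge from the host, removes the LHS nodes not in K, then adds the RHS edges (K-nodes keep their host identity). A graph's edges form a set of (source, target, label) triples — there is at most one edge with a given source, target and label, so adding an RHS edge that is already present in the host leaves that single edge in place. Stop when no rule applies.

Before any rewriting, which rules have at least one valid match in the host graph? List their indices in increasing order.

R0: 4 valid matches — {0↦0, 1↦3}, {0↦0, 1↦4}, {0↦1, 1↦3} (+1 more)
R1: no valid match — LHS pattern not found
R2: no valid match — LHS pattern not found

Answer: [R0]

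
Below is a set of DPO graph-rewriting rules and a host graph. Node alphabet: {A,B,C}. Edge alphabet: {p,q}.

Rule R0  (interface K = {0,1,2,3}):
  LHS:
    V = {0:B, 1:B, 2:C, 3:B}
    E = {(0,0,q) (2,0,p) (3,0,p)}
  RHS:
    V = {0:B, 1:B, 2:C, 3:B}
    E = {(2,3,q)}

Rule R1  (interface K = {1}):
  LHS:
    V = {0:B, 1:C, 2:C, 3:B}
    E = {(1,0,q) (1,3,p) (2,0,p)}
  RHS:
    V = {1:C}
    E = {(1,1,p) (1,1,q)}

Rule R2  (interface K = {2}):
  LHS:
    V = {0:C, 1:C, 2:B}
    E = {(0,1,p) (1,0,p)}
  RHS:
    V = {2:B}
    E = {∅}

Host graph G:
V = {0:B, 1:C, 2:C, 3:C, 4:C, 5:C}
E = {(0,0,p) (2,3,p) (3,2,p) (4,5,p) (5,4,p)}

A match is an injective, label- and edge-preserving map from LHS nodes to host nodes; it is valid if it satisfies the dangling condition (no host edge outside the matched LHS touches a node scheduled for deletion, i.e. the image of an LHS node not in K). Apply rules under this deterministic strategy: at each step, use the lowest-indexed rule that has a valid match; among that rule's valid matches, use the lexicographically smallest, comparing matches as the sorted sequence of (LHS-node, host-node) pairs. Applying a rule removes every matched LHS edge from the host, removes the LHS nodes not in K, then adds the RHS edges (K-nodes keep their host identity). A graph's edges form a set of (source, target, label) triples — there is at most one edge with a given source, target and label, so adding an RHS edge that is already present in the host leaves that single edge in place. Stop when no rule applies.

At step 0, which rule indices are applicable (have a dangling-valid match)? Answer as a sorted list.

R0: no valid match — LHS pattern not found
R1: no valid match — LHS pattern not found
R2: 4 valid matches — {0↦2, 1↦3, 2↦0}, {0↦3, 1↦2, 2↦0}, {0↦4, 1↦5, 2↦0} (+1 more)

Answer: [R2]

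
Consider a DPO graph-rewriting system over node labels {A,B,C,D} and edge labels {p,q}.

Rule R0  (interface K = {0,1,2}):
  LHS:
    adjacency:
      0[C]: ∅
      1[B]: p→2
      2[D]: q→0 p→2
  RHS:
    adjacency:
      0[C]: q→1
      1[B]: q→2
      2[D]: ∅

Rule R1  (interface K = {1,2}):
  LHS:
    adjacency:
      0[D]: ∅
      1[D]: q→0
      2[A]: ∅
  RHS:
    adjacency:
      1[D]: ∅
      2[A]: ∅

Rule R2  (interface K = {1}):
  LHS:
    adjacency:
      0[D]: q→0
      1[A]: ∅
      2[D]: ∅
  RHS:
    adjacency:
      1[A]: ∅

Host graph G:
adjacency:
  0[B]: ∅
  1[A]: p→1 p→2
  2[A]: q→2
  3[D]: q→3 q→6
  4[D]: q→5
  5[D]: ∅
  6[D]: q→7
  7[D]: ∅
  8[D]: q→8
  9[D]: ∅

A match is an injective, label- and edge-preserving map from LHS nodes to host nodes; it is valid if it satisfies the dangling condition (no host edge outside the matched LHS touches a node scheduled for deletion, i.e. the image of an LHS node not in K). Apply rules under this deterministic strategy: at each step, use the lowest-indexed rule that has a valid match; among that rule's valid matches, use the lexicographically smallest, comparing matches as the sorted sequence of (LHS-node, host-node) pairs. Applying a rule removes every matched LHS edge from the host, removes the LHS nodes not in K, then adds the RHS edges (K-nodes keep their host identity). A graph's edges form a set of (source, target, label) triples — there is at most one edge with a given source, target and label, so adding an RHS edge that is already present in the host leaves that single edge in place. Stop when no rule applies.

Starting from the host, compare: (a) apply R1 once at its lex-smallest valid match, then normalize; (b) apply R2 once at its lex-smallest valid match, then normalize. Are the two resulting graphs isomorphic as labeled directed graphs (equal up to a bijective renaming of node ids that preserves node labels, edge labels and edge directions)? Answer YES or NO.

branch R1-first: apply at {0↦5, 1↦4, 2↦1} → |E|=7, then 4 more step(s) → NF |V|=3 |E|=3 V={0:B, 1:A, 2:A} E=1-p->1 1-p->2 2-q->2
branch R2-first: apply at {0↦8, 1↦1, 2↦9} → |E|=7, then 4 more step(s) → NF |V|=3 |E|=3 V={0:B, 1:A, 2:A} E=1-p->1 1-p->2 2-q->2
graphs isomorphic (equal up to label-preserving node renaming)

Answer: YES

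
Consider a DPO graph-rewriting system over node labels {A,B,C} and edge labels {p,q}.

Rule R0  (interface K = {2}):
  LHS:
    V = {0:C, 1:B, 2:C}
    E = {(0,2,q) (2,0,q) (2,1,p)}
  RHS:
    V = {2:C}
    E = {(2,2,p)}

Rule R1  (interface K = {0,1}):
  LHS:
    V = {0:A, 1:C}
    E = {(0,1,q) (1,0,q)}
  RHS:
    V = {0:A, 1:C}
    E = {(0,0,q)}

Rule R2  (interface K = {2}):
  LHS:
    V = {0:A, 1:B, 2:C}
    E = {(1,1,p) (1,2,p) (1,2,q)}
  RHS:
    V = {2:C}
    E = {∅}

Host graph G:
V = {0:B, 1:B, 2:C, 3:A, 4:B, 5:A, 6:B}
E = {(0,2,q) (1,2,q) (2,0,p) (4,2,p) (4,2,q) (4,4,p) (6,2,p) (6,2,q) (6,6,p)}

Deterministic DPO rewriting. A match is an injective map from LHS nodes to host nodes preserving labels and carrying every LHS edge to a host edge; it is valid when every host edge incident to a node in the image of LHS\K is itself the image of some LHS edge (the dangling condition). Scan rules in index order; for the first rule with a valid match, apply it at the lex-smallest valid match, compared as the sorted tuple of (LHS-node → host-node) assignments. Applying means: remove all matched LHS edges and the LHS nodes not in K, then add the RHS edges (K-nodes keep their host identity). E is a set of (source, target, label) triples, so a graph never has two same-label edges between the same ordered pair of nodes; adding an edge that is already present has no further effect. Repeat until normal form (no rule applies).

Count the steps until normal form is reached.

Answer: 2

Rewrite trace:
start.  V:7 E:9  edges: 0-q->2 1-q->2 2-p->0 4-p->2 4-q->2 4-p->4 6-p->2 6-q->2 6-p->6
1. fire R2 via {0↦3, 1↦4, 2↦2}  →  V:5 E:6  edges: 0-q->2 1-q->2 2-p->0 6-p->2 6-q->2 6-p->6
2. fire R2 via {0↦5, 1↦6, 2↦2}  →  V:3 E:3  edges: 0-q->2 1-q->2 2-p->0
normal form: no rule applies after step 2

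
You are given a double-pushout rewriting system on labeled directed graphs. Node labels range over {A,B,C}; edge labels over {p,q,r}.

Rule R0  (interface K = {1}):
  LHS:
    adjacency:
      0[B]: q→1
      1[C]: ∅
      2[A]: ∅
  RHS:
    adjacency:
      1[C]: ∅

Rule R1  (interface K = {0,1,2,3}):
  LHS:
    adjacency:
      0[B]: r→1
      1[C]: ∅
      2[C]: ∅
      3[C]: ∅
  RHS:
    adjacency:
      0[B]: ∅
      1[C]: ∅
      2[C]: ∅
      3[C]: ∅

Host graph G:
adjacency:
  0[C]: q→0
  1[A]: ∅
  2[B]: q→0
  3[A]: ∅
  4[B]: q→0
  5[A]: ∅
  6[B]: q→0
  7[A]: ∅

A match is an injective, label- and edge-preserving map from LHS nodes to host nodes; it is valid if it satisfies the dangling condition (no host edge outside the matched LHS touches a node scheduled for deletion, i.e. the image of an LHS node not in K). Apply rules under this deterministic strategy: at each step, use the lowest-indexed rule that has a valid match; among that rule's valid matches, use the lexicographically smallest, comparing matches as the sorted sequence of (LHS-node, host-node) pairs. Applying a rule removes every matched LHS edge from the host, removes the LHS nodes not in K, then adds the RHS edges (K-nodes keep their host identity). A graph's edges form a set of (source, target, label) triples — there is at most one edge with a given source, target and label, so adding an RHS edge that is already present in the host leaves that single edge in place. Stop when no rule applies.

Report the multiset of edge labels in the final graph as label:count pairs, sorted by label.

initial: |V|=8 |E|=4  E = 0-q->0 2-q->0 4-q->0 6-q->0
step 1: apply R0 at {0↦2, 1↦0, 2↦1}  → |V|=6 |E|=3  E = 0-q->0 4-q->0 6-q->0
step 2: apply R0 at {0↦4, 1↦0, 2↦3}  → |V|=4 |E|=2  E = 0-q->0 6-q->0
step 3: apply R0 at {0↦6, 1↦0, 2↦5}  → |V|=2 |E|=1  E = 0-q->0
normal form: no rule applies after step 3
NF edges: [(0, 0, 'q')]

Answer: q:1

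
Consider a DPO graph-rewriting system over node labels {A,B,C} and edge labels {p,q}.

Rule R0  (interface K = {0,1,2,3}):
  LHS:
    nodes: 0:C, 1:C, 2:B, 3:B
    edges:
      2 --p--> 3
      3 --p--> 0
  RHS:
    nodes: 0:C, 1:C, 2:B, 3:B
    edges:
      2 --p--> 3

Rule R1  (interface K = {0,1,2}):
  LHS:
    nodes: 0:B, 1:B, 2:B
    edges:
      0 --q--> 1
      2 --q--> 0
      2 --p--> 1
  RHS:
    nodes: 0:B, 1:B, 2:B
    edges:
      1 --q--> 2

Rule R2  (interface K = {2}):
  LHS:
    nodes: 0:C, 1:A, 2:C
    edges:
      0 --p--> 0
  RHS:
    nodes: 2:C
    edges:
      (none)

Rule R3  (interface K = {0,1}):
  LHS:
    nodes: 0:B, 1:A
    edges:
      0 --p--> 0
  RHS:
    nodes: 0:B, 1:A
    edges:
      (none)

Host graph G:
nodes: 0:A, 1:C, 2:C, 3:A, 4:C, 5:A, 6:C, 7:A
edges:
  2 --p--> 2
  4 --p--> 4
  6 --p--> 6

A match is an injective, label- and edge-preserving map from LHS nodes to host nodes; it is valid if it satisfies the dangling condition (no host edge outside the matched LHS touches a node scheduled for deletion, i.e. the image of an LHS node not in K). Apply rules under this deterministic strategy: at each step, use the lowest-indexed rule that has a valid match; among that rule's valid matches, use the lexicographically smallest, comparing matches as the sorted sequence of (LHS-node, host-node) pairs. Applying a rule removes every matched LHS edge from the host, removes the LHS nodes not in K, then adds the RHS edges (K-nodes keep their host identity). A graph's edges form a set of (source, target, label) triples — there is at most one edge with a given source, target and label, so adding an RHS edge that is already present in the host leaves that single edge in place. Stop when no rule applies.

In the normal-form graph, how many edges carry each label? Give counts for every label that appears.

Answer: (no edges)

Derivation:
start.  V:8 E:3  edges: 2-p->2 4-p->4 6-p->6
1. fire R2 via {0↦2, 1↦0, 2↦1}  →  V:6 E:2  edges: 4-p->4 6-p->6
2. fire R2 via {0↦4, 1↦3, 2↦1}  →  V:4 E:1  edges: 6-p->6
3. fire R2 via {0↦6, 1↦5, 2↦1}  →  V:2 E:0  edges: ∅
final graph: no rule applies after step 3
NF edges: []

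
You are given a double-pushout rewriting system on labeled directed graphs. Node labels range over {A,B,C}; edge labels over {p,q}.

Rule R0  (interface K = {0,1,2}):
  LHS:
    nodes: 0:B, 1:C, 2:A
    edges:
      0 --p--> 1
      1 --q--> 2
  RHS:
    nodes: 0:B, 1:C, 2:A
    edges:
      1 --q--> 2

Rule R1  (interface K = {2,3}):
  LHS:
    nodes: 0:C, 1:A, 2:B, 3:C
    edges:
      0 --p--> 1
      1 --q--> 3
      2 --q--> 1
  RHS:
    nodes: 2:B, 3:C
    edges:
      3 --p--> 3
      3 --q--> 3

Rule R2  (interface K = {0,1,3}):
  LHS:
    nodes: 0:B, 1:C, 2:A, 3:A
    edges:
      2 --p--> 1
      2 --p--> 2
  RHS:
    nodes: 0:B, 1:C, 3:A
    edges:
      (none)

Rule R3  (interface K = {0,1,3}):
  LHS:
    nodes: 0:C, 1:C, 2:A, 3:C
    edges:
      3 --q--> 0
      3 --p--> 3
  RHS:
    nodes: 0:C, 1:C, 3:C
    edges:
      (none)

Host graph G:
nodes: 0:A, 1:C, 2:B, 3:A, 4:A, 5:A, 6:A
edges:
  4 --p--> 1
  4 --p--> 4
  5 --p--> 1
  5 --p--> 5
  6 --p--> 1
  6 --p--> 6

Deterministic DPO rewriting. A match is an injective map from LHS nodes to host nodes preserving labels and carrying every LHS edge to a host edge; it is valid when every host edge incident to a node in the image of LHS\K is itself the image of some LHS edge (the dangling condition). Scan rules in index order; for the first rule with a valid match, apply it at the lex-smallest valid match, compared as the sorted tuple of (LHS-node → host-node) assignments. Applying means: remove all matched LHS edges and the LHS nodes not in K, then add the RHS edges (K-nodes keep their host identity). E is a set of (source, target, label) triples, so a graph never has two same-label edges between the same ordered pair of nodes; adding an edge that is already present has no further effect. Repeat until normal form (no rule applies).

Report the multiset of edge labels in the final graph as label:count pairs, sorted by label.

initial: |V|=7 |E|=6  E = 4-p->1 4-p->4 5-p->1 5-p->5 6-p->1 6-p->6
step 1: apply R2 at {0↦2, 1↦1, 2↦4, 3↦0}  → |V|=6 |E|=4  E = 5-p->1 5-p->5 6-p->1 6-p->6
step 2: apply R2 at {0↦2, 1↦1, 2↦5, 3↦0}  → |V|=5 |E|=2  E = 6-p->1 6-p->6
step 3: apply R2 at {0↦2, 1↦1, 2↦6, 3↦0}  → |V|=4 |E|=0  E = ∅
normal form: no rule applies after step 3
NF edges: []

Answer: (no edges)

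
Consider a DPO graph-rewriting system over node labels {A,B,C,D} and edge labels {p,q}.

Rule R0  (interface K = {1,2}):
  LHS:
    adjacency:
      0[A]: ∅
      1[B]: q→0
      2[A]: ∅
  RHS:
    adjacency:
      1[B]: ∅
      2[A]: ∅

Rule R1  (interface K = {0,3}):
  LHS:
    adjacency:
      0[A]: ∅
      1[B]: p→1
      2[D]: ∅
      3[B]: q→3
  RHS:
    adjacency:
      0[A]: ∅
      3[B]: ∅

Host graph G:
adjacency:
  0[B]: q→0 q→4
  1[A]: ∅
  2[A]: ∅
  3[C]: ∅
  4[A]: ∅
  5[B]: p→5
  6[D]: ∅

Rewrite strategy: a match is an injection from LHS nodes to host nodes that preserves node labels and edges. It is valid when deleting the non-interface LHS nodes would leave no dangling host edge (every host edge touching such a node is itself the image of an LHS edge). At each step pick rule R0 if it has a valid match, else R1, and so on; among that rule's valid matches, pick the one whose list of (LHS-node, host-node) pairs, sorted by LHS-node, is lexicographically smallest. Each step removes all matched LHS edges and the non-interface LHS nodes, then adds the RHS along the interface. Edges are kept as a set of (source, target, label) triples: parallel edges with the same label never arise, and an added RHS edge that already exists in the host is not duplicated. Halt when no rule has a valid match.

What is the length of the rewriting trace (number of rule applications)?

Answer: 2

Steps:
[0] host  ⇒  7 nodes, 3 edges  {0-q->0 0-q->4 5-p->5}
[1] R0 @ {0↦4, 1↦0, 2↦1}  ⇒  6 nodes, 2 edges  {0-q->0 5-p->5}
[2] R1 @ {0↦1, 1↦5, 2↦6, 3↦0}  ⇒  4 nodes, 0 edges  {∅}
halt: no rule applies after step 2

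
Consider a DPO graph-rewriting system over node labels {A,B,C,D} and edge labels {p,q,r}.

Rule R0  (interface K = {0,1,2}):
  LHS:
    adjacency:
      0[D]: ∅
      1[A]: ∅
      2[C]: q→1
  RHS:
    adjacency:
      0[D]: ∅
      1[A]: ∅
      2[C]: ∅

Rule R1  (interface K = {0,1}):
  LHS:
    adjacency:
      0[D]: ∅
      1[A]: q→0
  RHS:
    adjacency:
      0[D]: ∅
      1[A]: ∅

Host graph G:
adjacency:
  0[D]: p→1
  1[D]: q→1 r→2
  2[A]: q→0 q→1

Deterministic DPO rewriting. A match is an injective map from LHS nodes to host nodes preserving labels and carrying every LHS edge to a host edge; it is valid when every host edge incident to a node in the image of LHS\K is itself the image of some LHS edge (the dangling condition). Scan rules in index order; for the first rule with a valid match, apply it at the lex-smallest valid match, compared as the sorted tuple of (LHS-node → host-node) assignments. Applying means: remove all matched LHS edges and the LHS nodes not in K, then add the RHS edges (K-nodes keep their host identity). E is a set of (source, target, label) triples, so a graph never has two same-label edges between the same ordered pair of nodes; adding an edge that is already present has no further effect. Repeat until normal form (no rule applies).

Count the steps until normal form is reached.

Answer: 2

Rewrite trace:
initial: |V|=3 |E|=5  E = 0-p->1 1-q->1 1-r->2 2-q->0 2-q->1
step 1: apply R1 at {0↦0, 1↦2}  → |V|=3 |E|=4  E = 0-p->1 1-q->1 1-r->2 2-q->1
step 2: apply R1 at {0↦1, 1↦2}  → |V|=3 |E|=3  E = 0-p->1 1-q->1 1-r->2
normal form: no rule applies after step 2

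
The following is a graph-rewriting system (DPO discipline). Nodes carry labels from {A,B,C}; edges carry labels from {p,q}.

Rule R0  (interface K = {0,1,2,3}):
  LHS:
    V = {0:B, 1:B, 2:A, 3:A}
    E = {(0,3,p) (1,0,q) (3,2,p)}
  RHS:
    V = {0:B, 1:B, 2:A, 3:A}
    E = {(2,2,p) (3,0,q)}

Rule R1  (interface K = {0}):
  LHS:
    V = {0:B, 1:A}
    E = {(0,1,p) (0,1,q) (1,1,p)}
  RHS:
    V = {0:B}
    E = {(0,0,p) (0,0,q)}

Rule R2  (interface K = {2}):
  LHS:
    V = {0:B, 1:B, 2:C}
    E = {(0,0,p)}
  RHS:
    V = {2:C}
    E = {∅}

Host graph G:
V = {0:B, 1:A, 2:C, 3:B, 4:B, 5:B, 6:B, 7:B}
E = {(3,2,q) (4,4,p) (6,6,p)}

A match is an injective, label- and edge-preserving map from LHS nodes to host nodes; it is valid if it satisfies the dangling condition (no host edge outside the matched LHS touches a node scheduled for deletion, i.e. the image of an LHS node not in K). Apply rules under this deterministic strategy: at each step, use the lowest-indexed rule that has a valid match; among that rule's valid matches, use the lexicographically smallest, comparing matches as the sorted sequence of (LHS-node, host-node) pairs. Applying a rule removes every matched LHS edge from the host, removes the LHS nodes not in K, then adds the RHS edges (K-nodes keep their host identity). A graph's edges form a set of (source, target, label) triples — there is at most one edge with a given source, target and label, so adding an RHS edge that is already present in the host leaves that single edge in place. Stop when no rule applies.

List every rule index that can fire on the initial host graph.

Answer: [R2]

Steps:
R0: no valid match — LHS pattern not found
R1: no valid match — LHS pattern not found
R2: 6 valid matches — {0↦4, 1↦0, 2↦2}, {0↦4, 1↦5, 2↦2}, {0↦4, 1↦7, 2↦2} (+3 more)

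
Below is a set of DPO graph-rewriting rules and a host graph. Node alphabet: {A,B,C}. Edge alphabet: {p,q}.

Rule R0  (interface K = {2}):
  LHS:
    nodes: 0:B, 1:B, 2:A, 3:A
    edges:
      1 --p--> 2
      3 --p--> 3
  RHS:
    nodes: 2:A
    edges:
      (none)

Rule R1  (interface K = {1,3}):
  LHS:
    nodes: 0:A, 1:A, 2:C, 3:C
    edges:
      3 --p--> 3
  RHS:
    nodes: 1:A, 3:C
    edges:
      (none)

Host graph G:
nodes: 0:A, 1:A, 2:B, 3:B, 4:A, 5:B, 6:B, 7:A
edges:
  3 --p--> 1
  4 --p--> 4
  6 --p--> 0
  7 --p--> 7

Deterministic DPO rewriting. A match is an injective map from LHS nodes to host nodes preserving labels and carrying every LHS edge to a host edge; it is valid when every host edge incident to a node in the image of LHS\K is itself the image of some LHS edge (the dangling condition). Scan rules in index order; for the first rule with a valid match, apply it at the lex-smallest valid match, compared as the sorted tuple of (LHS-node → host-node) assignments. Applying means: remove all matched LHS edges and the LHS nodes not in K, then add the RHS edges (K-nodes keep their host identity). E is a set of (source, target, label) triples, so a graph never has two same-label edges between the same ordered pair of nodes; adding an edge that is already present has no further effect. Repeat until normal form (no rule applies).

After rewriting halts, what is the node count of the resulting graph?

Answer: 2

Rewrite trace:
[0] host  ⇒  8 nodes, 4 edges  {3-p->1 4-p->4 6-p->0 7-p->7}
[1] R0 @ {0↦2, 1↦3, 2↦1, 3↦4}  ⇒  5 nodes, 2 edges  {6-p->0 7-p->7}
[2] R0 @ {0↦5, 1↦6, 2↦0, 3↦7}  ⇒  2 nodes, 0 edges  {∅}
halt: no rule applies after step 2
NF nodes: {0:A, 1:A}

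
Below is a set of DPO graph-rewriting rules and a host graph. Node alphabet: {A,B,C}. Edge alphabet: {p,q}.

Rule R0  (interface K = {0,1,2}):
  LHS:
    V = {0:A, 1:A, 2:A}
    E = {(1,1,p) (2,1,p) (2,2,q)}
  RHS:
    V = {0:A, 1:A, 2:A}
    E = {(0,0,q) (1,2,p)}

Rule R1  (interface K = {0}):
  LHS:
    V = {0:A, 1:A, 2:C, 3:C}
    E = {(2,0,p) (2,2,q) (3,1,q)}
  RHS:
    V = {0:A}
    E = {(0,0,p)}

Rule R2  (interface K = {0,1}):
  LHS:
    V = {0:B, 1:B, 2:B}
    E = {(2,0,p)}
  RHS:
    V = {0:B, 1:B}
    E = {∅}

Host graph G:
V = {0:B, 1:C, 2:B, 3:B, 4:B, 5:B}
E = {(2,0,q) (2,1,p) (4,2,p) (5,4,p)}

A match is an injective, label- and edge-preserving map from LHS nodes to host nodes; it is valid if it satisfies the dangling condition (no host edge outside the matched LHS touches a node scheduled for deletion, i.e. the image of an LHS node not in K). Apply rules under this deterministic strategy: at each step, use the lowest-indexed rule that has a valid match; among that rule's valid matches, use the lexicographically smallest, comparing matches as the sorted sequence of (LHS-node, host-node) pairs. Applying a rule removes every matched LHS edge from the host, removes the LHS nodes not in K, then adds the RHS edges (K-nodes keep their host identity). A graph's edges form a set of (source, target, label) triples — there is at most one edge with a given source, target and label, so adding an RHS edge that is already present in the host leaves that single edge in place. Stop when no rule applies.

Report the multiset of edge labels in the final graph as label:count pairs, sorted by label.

[0] host  ⇒  6 nodes, 4 edges  {2-q->0 2-p->1 4-p->2 5-p->4}
[1] R2 @ {0↦4, 1↦0, 2↦5}  ⇒  5 nodes, 3 edges  {2-q->0 2-p->1 4-p->2}
[2] R2 @ {0↦2, 1↦0, 2↦4}  ⇒  4 nodes, 2 edges  {2-q->0 2-p->1}
final graph: no rule applies after step 2
NF edges: [(2, 0, 'q'), (2, 1, 'p')]

Answer: p:1 q:1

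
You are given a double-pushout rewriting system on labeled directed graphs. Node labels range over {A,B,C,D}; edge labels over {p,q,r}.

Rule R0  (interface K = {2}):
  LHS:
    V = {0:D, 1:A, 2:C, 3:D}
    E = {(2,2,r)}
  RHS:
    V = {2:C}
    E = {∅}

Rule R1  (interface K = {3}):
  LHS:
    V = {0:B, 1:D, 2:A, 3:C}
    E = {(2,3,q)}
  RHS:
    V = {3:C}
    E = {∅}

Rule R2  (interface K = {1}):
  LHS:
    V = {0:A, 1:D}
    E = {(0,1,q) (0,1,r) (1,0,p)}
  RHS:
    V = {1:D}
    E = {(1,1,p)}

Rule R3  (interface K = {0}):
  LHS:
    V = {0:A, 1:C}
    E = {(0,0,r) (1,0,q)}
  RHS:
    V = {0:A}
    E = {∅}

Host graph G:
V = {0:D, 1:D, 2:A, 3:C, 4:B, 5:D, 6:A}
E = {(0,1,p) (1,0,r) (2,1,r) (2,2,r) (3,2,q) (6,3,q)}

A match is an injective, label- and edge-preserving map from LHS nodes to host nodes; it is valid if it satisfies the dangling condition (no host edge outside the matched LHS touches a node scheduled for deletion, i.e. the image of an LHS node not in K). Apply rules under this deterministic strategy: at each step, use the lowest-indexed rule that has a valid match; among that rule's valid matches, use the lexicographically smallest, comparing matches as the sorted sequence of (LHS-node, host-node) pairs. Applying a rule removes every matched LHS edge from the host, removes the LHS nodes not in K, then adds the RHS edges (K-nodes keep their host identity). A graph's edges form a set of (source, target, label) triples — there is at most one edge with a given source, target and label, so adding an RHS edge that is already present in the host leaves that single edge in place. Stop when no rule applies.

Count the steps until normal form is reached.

[0] host  ⇒  7 nodes, 6 edges  {0-p->1 1-r->0 2-r->1 2-r->2 3-q->2 6-q->3}
[1] R1 @ {0↦4, 1↦5, 2↦6, 3↦3}  ⇒  4 nodes, 5 edges  {0-p->1 1-r->0 2-r->1 2-r->2 3-q->2}
[2] R3 @ {0↦2, 1↦3}  ⇒  3 nodes, 3 edges  {0-p->1 1-r->0 2-r->1}
final graph: no rule applies after step 2

Answer: 2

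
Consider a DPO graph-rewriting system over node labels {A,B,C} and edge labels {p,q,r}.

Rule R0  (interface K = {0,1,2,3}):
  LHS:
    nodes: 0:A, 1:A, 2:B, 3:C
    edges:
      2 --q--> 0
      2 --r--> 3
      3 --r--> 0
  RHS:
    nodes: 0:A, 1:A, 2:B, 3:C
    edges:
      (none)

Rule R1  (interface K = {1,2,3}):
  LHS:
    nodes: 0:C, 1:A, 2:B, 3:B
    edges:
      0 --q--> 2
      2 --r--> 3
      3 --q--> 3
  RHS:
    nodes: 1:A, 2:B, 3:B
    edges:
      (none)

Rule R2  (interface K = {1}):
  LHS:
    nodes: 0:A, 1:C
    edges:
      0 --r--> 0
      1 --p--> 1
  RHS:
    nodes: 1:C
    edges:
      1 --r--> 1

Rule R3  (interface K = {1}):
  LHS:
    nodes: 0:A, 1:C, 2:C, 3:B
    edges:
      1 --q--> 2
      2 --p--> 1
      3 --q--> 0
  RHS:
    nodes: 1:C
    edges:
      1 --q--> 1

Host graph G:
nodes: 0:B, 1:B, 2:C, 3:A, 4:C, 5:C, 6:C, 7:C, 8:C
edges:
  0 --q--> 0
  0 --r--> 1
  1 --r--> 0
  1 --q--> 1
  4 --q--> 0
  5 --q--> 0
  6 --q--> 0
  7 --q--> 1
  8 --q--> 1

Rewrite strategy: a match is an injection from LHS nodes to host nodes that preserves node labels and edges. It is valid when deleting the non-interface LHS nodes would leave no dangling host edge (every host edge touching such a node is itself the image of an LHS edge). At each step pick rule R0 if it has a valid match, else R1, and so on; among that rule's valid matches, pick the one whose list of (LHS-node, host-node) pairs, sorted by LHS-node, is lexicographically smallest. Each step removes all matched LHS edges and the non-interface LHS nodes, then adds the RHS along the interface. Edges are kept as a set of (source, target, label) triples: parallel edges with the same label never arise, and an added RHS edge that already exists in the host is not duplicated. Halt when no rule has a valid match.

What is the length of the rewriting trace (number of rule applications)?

Answer: 2

Steps:
initial: |V|=9 |E|=9  E = 0-q->0 0-r->1 1-r->0 1-q->1 4-q->0 5-q->0 6-q->0 7-q->1 8-q->1
step 1: apply R1 at {0↦4, 1↦3, 2↦0, 3↦1}  → |V|=8 |E|=6  E = 0-q->0 1-r->0 5-q->0 6-q->0 7-q->1 8-q->1
step 2: apply R1 at {0↦7, 1↦3, 2↦1, 3↦0}  → |V|=7 |E|=3  E = 5-q->0 6-q->0 8-q->1
halt: no rule applies after step 2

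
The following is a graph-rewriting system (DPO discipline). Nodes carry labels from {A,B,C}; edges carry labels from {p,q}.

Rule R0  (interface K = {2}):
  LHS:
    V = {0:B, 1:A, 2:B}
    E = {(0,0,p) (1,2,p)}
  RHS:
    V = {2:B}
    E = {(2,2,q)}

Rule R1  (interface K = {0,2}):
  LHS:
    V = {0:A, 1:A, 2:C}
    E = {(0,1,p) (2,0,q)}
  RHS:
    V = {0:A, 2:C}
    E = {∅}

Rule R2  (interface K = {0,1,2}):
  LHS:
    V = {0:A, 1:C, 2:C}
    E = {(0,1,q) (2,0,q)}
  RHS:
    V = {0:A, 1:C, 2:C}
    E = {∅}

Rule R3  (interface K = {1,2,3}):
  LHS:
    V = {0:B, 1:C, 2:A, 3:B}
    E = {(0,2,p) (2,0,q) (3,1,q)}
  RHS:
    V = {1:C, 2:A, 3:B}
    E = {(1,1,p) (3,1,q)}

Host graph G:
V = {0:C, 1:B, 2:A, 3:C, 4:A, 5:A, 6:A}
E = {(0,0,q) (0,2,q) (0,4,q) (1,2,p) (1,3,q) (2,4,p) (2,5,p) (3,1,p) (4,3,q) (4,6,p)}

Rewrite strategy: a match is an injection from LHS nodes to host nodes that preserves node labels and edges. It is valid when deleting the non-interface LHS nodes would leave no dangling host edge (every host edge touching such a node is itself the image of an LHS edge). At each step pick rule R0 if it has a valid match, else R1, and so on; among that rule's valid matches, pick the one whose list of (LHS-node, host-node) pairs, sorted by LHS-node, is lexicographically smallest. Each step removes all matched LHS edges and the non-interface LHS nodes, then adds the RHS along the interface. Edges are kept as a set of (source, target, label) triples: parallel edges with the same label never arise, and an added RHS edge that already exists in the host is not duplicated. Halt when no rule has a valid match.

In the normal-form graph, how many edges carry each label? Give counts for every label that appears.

Answer: p:3 q:3

Rewrite trace:
initial: |V|=7 |E|=10  E = 0-q->0 0-q->2 0-q->4 1-p->2 1-q->3 2-p->4 2-p->5 3-p->1 4-q->3 4-p->6
step 1: apply R1 at {0↦2, 1↦5, 2↦0}  → |V|=6 |E|=8  E = 0-q->0 0-q->4 1-p->2 1-q->3 2-p->4 3-p->1 4-q->3 4-p->6
step 2: apply R1 at {0↦4, 1↦6, 2↦0}  → |V|=5 |E|=6  E = 0-q->0 1-p->2 1-q->3 2-p->4 3-p->1 4-q->3
final graph: no rule applies after step 2
NF edges: [(0, 0, 'q'), (1, 2, 'p'), (1, 3, 'q'), (2, 4, 'p'), (3, 1, 'p'), (4, 3, 'q')]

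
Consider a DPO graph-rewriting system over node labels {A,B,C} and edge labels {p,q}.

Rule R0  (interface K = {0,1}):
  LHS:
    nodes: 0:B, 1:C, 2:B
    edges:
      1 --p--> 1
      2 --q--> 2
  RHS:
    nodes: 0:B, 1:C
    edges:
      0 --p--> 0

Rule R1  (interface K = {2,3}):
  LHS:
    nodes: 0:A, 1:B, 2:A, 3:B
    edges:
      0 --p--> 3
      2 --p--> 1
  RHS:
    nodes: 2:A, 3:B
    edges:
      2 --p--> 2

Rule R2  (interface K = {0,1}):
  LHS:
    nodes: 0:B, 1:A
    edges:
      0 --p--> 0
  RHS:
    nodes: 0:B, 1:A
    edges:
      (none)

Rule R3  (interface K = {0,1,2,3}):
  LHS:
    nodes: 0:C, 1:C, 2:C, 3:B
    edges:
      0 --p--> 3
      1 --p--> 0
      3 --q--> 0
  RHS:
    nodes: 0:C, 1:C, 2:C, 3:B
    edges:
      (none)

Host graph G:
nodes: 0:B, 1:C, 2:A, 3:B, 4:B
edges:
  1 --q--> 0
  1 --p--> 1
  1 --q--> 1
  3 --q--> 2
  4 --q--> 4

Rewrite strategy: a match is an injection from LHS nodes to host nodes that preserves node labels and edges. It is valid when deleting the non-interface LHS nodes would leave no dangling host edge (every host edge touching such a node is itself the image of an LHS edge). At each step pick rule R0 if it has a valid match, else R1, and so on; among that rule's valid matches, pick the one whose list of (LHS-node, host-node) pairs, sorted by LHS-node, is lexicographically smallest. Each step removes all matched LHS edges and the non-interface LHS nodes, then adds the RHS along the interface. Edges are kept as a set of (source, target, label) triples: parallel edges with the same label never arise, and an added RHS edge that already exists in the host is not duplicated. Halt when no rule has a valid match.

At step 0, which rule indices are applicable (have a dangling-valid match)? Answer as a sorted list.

Answer: [R0]

Derivation:
R0: 2 valid matches — {0↦0, 1↦1, 2↦4}, {0↦3, 1↦1, 2↦4}
R1: no valid match — LHS pattern not found
R2: no valid match — LHS pattern not found
R3: no valid match — LHS pattern not found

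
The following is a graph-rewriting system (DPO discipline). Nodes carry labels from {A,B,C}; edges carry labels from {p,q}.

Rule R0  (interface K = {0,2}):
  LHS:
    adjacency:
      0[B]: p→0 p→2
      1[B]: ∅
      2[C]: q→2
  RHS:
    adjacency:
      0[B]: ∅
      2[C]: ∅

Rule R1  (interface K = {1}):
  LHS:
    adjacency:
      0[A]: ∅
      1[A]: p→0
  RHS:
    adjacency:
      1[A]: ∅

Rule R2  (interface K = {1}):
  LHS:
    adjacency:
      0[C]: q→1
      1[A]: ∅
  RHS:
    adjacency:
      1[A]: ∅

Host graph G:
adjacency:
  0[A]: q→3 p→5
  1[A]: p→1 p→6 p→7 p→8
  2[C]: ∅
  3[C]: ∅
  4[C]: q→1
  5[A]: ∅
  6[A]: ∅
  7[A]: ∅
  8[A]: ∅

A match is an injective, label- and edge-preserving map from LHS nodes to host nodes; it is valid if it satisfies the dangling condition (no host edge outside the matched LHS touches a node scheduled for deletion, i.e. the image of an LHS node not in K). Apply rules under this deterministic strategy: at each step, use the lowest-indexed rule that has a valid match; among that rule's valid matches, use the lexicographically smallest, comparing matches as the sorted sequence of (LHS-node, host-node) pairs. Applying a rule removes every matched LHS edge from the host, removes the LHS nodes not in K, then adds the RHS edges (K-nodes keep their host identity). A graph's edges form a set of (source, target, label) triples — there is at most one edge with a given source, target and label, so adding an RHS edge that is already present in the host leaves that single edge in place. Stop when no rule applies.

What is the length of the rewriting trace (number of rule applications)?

start.  V:9 E:7  edges: 0-q->3 0-p->5 1-p->1 1-p->6 1-p->7 1-p->8 4-q->1
1. fire R1 via {0↦5, 1↦0}  →  V:8 E:6  edges: 0-q->3 1-p->1 1-p->6 1-p->7 1-p->8 4-q->1
2. fire R1 via {0↦6, 1↦1}  →  V:7 E:5  edges: 0-q->3 1-p->1 1-p->7 1-p->8 4-q->1
3. fire R1 via {0↦7, 1↦1}  →  V:6 E:4  edges: 0-q->3 1-p->1 1-p->8 4-q->1
4. fire R1 via {0↦8, 1↦1}  →  V:5 E:3  edges: 0-q->3 1-p->1 4-q->1
5. fire R2 via {0↦4, 1↦1}  →  V:4 E:2  edges: 0-q->3 1-p->1
final graph: no rule applies after step 5

Answer: 5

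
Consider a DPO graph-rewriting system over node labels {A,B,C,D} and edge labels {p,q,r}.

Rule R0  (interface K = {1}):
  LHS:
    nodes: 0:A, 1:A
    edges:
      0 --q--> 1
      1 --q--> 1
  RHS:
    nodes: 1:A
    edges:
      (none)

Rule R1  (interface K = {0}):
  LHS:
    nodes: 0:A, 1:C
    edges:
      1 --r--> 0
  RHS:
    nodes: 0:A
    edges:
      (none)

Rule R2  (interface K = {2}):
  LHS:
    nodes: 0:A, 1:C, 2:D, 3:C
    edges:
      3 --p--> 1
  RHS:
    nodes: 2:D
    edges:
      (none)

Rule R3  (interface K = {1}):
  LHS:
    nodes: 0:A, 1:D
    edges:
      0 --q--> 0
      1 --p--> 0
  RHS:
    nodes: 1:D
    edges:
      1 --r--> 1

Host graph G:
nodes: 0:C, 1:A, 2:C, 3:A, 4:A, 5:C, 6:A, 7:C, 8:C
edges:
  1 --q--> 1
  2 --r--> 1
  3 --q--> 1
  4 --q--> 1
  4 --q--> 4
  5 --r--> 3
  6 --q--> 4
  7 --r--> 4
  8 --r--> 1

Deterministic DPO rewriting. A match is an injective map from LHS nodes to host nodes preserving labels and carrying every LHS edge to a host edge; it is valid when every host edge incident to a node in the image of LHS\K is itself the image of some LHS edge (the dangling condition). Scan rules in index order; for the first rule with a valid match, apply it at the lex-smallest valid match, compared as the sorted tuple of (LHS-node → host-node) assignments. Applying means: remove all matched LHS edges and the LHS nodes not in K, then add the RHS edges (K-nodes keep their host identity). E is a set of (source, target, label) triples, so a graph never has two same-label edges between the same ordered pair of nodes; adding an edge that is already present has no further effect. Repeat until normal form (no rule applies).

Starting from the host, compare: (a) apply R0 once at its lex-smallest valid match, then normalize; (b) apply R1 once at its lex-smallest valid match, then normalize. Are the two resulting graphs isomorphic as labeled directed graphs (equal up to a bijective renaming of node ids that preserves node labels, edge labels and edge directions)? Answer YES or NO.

Answer: YES

Rewrite trace:
branch R0-first: apply at {0↦6, 1↦4} → |E|=7, then 5 more step(s) → NF |V|=3 |E|=1 V={0:C, 1:A, 4:A} E=4-q->1
branch R1-first: apply at {0↦1, 1↦2} → |E|=8, then 5 more step(s) → NF |V|=3 |E|=1 V={0:C, 1:A, 4:A} E=4-q->1
graphs isomorphic (equal up to label-preserving node renaming)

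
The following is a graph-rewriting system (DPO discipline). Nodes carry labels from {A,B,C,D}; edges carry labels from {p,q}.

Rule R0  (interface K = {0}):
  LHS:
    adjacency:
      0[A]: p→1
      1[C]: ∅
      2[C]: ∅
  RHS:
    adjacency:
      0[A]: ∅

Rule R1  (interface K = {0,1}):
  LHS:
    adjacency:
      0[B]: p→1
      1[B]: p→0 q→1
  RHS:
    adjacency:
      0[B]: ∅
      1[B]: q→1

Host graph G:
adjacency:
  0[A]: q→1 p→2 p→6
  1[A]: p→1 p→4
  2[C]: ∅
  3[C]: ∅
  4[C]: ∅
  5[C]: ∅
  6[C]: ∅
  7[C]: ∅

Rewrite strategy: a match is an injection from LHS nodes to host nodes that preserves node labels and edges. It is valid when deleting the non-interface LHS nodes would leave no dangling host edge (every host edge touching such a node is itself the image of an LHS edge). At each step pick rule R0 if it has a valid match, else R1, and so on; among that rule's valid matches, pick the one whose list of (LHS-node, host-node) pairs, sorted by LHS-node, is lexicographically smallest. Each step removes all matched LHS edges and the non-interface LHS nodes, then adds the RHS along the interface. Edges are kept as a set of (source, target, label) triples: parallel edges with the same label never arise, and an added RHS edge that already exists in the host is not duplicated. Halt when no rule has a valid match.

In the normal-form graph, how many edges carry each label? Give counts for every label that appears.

[0] host  ⇒  8 nodes, 5 edges  {0-q->1 0-p->2 0-p->6 1-p->1 1-p->4}
[1] R0 @ {0↦0, 1↦2, 2↦3}  ⇒  6 nodes, 4 edges  {0-q->1 0-p->6 1-p->1 1-p->4}
[2] R0 @ {0↦0, 1↦6, 2↦5}  ⇒  4 nodes, 3 edges  {0-q->1 1-p->1 1-p->4}
[3] R0 @ {0↦1, 1↦4, 2↦7}  ⇒  2 nodes, 2 edges  {0-q->1 1-p->1}
normal form: no rule applies after step 3
NF edges: [(0, 1, 'q'), (1, 1, 'p')]

Answer: p:1 q:1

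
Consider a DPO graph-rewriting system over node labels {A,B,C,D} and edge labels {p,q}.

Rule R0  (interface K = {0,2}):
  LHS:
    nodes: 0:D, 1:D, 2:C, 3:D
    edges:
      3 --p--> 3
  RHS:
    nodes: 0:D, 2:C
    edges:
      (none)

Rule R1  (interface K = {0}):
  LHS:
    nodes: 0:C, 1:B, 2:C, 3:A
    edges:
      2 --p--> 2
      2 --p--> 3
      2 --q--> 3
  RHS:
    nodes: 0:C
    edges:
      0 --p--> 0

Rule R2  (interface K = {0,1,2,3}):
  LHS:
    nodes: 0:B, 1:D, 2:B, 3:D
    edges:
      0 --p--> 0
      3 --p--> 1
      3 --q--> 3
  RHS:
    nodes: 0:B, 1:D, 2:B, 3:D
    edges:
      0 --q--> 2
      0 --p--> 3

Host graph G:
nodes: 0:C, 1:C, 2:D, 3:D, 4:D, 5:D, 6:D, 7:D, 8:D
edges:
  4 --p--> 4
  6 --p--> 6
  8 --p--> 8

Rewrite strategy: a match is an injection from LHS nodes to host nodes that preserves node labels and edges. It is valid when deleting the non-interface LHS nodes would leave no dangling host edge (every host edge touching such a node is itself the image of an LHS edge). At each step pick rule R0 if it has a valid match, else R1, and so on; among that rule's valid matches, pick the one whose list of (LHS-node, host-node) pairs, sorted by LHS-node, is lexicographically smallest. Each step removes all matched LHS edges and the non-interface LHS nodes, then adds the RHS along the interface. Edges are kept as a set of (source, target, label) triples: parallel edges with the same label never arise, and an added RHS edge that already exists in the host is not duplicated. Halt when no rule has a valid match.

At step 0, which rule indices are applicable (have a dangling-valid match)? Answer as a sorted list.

R0: 120 valid matches — {0↦2, 1↦3, 2↦0, 3↦4}, {0↦2, 1↦3, 2↦0, 3↦6}, {0↦2, 1↦3, 2↦0, 3↦8} (+117 more)
R1: no valid match — LHS pattern not found
R2: no valid match — LHS pattern not found

Answer: [R0]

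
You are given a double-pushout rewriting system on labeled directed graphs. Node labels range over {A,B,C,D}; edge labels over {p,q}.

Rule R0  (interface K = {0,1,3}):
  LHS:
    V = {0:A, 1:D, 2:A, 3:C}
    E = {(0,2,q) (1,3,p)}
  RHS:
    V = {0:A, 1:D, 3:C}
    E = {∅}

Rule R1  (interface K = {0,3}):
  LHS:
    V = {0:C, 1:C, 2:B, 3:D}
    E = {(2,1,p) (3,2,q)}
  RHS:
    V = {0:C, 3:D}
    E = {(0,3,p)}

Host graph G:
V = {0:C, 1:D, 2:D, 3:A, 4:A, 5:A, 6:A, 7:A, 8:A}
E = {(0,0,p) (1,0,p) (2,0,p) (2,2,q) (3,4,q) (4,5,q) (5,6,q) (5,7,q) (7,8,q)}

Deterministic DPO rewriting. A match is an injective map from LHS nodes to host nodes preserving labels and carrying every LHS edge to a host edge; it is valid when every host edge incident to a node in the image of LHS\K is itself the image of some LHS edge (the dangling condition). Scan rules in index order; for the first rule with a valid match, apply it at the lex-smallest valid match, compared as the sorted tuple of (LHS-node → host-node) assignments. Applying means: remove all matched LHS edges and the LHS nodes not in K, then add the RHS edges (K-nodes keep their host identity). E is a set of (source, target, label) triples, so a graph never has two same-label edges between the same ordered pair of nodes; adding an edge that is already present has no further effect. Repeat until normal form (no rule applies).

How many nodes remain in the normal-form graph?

Answer: 7

Rewrite trace:
initial: |V|=9 |E|=9  E = 0-p->0 1-p->0 2-p->0 2-q->2 3-q->4 4-q->5 5-q->6 5-q->7 7-q->8
step 1: apply R0 at {0↦5, 1↦1, 2↦6, 3↦0}  → |V|=8 |E|=7  E = 0-p->0 2-p->0 2-q->2 3-q->4 4-q->5 5-q->7 7-q->8
step 2: apply R0 at {0↦7, 1↦2, 2↦8, 3↦0}  → |V|=7 |E|=5  E = 0-p->0 2-q->2 3-q->4 4-q->5 5-q->7
normal form: no rule applies after step 2
NF nodes: {0:C, 1:D, 2:D, 3:A, 4:A, 5:A, 7:A}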